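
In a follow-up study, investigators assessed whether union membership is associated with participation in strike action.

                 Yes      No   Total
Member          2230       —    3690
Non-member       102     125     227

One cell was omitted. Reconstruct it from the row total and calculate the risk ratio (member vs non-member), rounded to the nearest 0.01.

The missing cell is in the exposed row: 3690 − 2230 = 1460.
So a = 2230, b = 1460, c = 102, d = 125.
RR = [a/(a+b)] / [c/(c+d)] = (2230/3690) / (102/227) = 0.60434/0.44934 = 1.34494

1.34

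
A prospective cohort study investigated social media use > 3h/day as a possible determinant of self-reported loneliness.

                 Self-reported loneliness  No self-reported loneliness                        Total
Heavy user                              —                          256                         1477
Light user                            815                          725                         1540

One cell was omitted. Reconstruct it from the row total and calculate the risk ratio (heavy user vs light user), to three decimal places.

1.562

The missing cell is in the exposed row: 1477 − 256 = 1221.
So a = 1221, b = 256, c = 815, d = 725.
RR = [a/(a+b)] / [c/(c+d)] = (1221/1477) / (815/1540) = 0.82668/0.52922 = 1.56206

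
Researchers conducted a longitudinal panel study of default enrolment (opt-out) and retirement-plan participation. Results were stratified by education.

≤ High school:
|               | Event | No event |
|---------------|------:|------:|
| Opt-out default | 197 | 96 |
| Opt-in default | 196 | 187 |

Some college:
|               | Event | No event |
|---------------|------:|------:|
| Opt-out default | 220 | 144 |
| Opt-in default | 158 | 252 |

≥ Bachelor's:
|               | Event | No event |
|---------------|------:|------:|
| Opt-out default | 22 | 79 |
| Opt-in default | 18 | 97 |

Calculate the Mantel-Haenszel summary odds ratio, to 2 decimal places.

OR_MH = Σ(aᵢdᵢ/nᵢ) / Σ(bᵢcᵢ/nᵢ), where nᵢ is the stratum total.
Stratum 1 (≤ High school): n = 676; a·d/n = 197·187/676 = 54.4956; b·c/n = 96·196/676 = 27.8343
Stratum 2 (Some college): n = 774; a·d/n = 220·252/774 = 71.6279; b·c/n = 144·158/774 = 29.3953
Stratum 3 (≥ Bachelor's): n = 216; a·d/n = 22·97/216 = 9.8796; b·c/n = 79·18/216 = 6.5833
OR_MH = (54.4956 + 71.6279 + 9.8796) / (27.8343 + 29.3953 + 6.5833) = 136.0031 / 63.8130 = 2.13128

2.13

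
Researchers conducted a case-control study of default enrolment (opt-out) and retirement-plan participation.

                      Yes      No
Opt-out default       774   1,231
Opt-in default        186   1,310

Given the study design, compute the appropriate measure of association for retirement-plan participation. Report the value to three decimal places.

Cells: a = 774, b = 1231, c = 186, d = 1310.
This is a case-control study: participants were sampled on outcome status, so risks in the source population cannot be estimated directly — relative risk is not valid here. The odds ratio is the appropriate measure.
OR = (a·d)/(b·c) = (774 × 1310) / (1231 × 186) = 1013940 / 228966 = 4.42834

4.428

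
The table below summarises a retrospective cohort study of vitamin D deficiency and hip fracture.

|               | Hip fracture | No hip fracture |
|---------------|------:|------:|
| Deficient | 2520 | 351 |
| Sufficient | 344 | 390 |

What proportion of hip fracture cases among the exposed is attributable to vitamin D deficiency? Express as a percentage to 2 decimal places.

46.61

Cells: a = 2520, b = 351, c = 344, d = 390.
Risk in exposed = 2520/2871 = 0.87774; risk in unexposed = 344/734 = 0.46866.
RR = 0.87774/0.46866 = 1.87286
AR% = (RR − 1)/RR × 100 = (1.87286 − 1)/1.87286 × 100 = 46.6057%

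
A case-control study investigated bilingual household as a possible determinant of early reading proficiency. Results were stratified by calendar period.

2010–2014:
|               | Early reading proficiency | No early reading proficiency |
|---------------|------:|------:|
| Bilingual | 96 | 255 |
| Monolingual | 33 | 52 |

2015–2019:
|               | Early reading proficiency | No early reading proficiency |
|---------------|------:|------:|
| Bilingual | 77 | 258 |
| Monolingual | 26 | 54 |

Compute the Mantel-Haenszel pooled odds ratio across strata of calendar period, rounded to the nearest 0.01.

0.61

OR_MH = Σ(aᵢdᵢ/nᵢ) / Σ(bᵢcᵢ/nᵢ), where nᵢ is the stratum total.
Stratum 1 (2010–2014): n = 436; a·d/n = 96·52/436 = 11.4495; b·c/n = 255·33/436 = 19.3005
Stratum 2 (2015–2019): n = 415; a·d/n = 77·54/415 = 10.0193; b·c/n = 258·26/415 = 16.1639
OR_MH = (11.4495 + 10.0193) / (19.3005 + 16.1639) = 21.4688 / 35.4643 = 0.60536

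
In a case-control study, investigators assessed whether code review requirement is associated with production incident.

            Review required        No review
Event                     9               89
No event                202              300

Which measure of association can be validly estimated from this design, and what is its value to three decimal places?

0.150

Reading the table with exposure as columns: a = 9 (Review required, case), b = 202 (Review required, non-case), c = 89 (No review, case), d = 300.
This is a case-control study: participants were sampled on outcome status, so risks in the source population cannot be estimated directly — relative risk is not valid here. The odds ratio is the appropriate measure.
OR = (a·d)/(b·c) = (9 × 300) / (202 × 89) = 2700 / 17978 = 0.15018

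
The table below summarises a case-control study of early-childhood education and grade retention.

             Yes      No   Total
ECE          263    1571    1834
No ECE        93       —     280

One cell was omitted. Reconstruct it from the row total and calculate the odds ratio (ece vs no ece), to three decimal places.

0.337

The missing cell is in the unexposed row: 280 − 93 = 187.
So a = 263, b = 1571, c = 93, d = 187.
OR = (a·d)/(b·c) = (263 × 187) / (1571 × 93) = 49181 / 146103 = 0.33662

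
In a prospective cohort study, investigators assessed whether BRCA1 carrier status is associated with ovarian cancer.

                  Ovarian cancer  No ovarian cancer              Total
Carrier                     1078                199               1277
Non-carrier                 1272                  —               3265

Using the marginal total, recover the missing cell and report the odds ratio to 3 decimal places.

The missing cell is in the unexposed row: 3265 − 1272 = 1993.
So a = 1078, b = 199, c = 1272, d = 1993.
OR = (a·d)/(b·c) = (1078 × 1993) / (199 × 1272) = 2148454 / 253128 = 8.48762

8.488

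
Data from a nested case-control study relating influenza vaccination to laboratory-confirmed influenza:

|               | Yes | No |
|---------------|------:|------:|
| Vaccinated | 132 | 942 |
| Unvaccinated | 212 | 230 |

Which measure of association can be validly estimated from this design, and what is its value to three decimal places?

0.152

Cells: a = 132, b = 942, c = 212, d = 230.
This is a nested case-control study: participants were sampled on outcome status, so risks in the source population cannot be estimated directly — relative risk is not valid here. The odds ratio is the appropriate measure.
OR = (a·d)/(b·c) = (132 × 230) / (942 × 212) = 30360 / 199704 = 0.15202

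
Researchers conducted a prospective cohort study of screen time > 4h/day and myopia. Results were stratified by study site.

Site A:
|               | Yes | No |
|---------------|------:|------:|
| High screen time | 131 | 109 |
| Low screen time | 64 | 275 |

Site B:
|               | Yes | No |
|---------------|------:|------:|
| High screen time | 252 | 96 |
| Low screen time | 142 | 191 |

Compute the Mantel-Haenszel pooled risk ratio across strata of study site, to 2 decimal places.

RR_MH = Σ(aᵢ·n₀ᵢ/nᵢ) / Σ(cᵢ·n₁ᵢ/nᵢ), with n₁ᵢ = aᵢ+bᵢ (exposed), n₀ᵢ = cᵢ+dᵢ (unexposed), nᵢ = n₁ᵢ+n₀ᵢ.
Stratum 1 (Site A): n₁ = 240, n₀ = 339, n = 579; a·n₀/n = 131·339/579 = 76.6995; c·n₁/n = 64·240/579 = 26.5285
Stratum 2 (Site B): n₁ = 348, n₀ = 333, n = 681; a·n₀/n = 252·333/681 = 123.2247; c·n₁/n = 142·348/681 = 72.5639
RR_MH = (76.6995 + 123.2247) / (26.5285 + 72.5639) = 199.9242 / 99.0924 = 2.01755

2.02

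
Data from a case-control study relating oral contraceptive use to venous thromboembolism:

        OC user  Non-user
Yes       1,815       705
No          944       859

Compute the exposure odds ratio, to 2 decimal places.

2.34

Reading the table with exposure as columns: a = 1815 (OC user, case), b = 944 (OC user, non-case), c = 705 (Non-user, case), d = 859.
OR = (a·d)/(b·c) = (1815 × 859) / (944 × 705) = 1559085 / 665520 = 2.34266
The odds of venous thromboembolism are about 2.34 times as high in the oc user group.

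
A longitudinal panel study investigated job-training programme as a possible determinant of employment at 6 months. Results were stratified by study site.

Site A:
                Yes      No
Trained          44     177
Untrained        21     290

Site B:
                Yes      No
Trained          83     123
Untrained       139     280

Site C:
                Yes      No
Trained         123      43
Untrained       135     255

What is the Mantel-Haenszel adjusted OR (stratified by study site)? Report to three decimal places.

OR_MH = Σ(aᵢdᵢ/nᵢ) / Σ(bᵢcᵢ/nᵢ), where nᵢ is the stratum total.
Stratum 1 (Site A): n = 532; a·d/n = 44·290/532 = 23.9850; b·c/n = 177·21/532 = 6.9868
Stratum 2 (Site B): n = 625; a·d/n = 83·280/625 = 37.1840; b·c/n = 123·139/625 = 27.3552
Stratum 3 (Site C): n = 556; a·d/n = 123·255/556 = 56.4119; b·c/n = 43·135/556 = 10.4406
OR_MH = (23.9850 + 37.1840 + 56.4119) / (6.9868 + 27.3552 + 10.4406) = 117.5808 / 44.7827 = 2.62559

2.626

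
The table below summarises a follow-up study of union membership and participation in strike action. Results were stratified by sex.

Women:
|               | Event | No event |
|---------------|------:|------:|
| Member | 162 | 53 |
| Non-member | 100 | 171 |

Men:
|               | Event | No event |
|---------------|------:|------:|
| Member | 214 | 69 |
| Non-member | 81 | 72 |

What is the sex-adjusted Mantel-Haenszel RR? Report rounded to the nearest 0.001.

RR_MH = Σ(aᵢ·n₀ᵢ/nᵢ) / Σ(cᵢ·n₁ᵢ/nᵢ), with n₁ᵢ = aᵢ+bᵢ (exposed), n₀ᵢ = cᵢ+dᵢ (unexposed), nᵢ = n₁ᵢ+n₀ᵢ.
Stratum 1 (Women): n₁ = 215, n₀ = 271, n = 486; a·n₀/n = 162·271/486 = 90.3333; c·n₁/n = 100·215/486 = 44.2387
Stratum 2 (Men): n₁ = 283, n₀ = 153, n = 436; a·n₀/n = 214·153/436 = 75.0963; c·n₁/n = 81·283/436 = 52.5757
RR_MH = (90.3333 + 75.0963) / (44.2387 + 52.5757) = 165.4297 / 96.8144 = 1.70873

1.709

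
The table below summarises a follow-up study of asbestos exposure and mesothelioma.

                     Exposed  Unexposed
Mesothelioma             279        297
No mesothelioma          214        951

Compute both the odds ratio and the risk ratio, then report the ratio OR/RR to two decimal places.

1.76

Reading the table with exposure as columns: a = 279 (Exposed, case), b = 214 (Exposed, non-case), c = 297 (Unexposed, case), d = 951.
OR = (279·951)/(214·297) = 265329/63558 = 4.17460
Risk in exposed = 279/493 = 0.56592; risk in unexposed = 297/1248 = 0.23798; RR = 2.37802
OR/RR = 4.17460 / 2.37802 = 1.75549
The outcome is not rare, so the OR lies further from 1 than the RR.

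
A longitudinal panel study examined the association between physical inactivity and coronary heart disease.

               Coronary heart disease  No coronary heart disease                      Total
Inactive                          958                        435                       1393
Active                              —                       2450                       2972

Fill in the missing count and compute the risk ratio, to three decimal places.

3.916

The missing cell is in the unexposed row: 2972 − 2450 = 522.
So a = 958, b = 435, c = 522, d = 2450.
RR = [a/(a+b)] / [c/(c+d)] = (958/1393) / (522/2972) = 0.68772/0.17564 = 3.91555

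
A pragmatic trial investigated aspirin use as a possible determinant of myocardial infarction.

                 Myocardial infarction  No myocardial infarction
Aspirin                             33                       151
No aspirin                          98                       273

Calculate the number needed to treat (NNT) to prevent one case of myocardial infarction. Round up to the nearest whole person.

Risk in treated group = 33/184 = 0.17935; risk in control = 98/371 = 0.26415.
Absolute risk reduction = 0.26415 − 0.17935 = 0.08480
NNT = 1 / ARR = 1 / 0.08480 = 11.792 → round up → 12

12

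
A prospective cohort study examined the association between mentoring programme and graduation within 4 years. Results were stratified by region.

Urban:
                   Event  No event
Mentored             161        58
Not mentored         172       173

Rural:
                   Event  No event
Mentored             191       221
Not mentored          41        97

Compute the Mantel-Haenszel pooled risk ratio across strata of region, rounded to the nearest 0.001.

1.502

RR_MH = Σ(aᵢ·n₀ᵢ/nᵢ) / Σ(cᵢ·n₁ᵢ/nᵢ), with n₁ᵢ = aᵢ+bᵢ (exposed), n₀ᵢ = cᵢ+dᵢ (unexposed), nᵢ = n₁ᵢ+n₀ᵢ.
Stratum 1 (Urban): n₁ = 219, n₀ = 345, n = 564; a·n₀/n = 161·345/564 = 98.4840; c·n₁/n = 172·219/564 = 66.7872
Stratum 2 (Rural): n₁ = 412, n₀ = 138, n = 550; a·n₀/n = 191·138/550 = 47.9236; c·n₁/n = 41·412/550 = 30.7127
RR_MH = (98.4840 + 47.9236) / (66.7872 + 30.7127) = 146.4077 / 97.5000 = 1.50162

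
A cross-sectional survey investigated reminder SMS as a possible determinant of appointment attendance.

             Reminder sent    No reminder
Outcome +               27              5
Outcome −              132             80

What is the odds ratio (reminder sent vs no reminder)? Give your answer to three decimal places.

Reading the table with exposure as columns: a = 27 (Reminder sent, case), b = 132 (Reminder sent, non-case), c = 5 (No reminder, case), d = 80.
OR = (a·d)/(b·c) = (27 × 80) / (132 × 5) = 2160 / 660 = 3.27273
The odds of appointment attendance are about 3.27 times as high in the reminder sent group.

3.273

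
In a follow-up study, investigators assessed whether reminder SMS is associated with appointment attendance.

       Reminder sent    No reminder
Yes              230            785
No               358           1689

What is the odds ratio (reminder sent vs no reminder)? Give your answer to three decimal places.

Reading the table with exposure as columns: a = 230 (Reminder sent, case), b = 358 (Reminder sent, non-case), c = 785 (No reminder, case), d = 1689.
OR = (a·d)/(b·c) = (230 × 1689) / (358 × 785) = 388470 / 281030 = 1.38231
The odds of appointment attendance are about 1.38 times as high in the reminder sent group.

1.382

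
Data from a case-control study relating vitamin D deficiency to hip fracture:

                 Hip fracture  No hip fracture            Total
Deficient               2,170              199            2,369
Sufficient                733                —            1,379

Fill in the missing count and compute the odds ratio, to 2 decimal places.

9.61

The missing cell is in the unexposed row: 1379 − 733 = 646.
So a = 2170, b = 199, c = 733, d = 646.
OR = (a·d)/(b·c) = (2170 × 646) / (199 × 733) = 1401820 / 145867 = 9.61026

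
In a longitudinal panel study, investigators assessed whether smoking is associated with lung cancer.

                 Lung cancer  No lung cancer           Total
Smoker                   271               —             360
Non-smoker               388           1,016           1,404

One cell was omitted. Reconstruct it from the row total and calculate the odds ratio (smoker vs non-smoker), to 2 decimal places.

7.97

The missing cell is in the exposed row: 360 − 271 = 89.
So a = 271, b = 89, c = 388, d = 1016.
OR = (a·d)/(b·c) = (271 × 1016) / (89 × 388) = 275336 / 34532 = 7.97336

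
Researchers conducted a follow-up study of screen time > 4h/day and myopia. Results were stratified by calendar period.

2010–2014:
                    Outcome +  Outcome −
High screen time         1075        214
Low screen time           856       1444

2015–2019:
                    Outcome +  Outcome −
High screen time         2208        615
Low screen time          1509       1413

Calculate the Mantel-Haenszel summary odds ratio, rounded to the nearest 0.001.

4.589

OR_MH = Σ(aᵢdᵢ/nᵢ) / Σ(bᵢcᵢ/nᵢ), where nᵢ is the stratum total.
Stratum 1 (2010–2014): n = 3589; a·d/n = 1075·1444/3589 = 432.5160; b·c/n = 214·856/3589 = 51.0404
Stratum 2 (2015–2019): n = 5745; a·d/n = 2208·1413/5745 = 543.0642; b·c/n = 615·1509/5745 = 161.5379
OR_MH = (432.5160 + 543.0642) / (51.0404 + 161.5379) = 975.5803 / 212.5783 = 4.58928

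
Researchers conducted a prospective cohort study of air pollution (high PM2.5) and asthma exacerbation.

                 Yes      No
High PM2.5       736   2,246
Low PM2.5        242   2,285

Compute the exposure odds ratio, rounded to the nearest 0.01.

Cells: a = 736, b = 2246, c = 242, d = 2285.
OR = (a·d)/(b·c) = (736 × 2285) / (2246 × 242) = 1681760 / 543532 = 3.09413
The odds of asthma exacerbation are about 3.09 times as high in the high pm2.5 group.

3.09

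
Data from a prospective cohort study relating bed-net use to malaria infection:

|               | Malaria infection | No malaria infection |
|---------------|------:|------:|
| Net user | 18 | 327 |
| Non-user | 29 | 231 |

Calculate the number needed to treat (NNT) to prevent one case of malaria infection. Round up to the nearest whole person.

17

Risk in treated group = 18/345 = 0.05217; risk in control = 29/260 = 0.11154.
Absolute risk reduction = 0.11154 − 0.05217 = 0.05936
NNT = 1 / ARR = 1 / 0.05936 = 16.845 → round up → 17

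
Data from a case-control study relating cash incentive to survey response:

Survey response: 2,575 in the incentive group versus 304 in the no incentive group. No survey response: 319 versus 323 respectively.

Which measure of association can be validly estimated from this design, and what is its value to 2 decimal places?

From the description: a = 2575, b = 319, c = 304, d = 323.
This is a case-control study: participants were sampled on outcome status, so risks in the source population cannot be estimated directly — relative risk is not valid here. The odds ratio is the appropriate measure.
OR = (a·d)/(b·c) = (2575 × 323) / (319 × 304) = 831725 / 96976 = 8.57661

8.58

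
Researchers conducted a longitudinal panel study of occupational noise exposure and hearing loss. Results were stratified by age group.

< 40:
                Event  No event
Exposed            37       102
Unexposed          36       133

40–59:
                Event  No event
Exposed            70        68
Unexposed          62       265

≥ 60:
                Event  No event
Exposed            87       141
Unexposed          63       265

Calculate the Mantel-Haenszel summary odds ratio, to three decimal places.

2.633

OR_MH = Σ(aᵢdᵢ/nᵢ) / Σ(bᵢcᵢ/nᵢ), where nᵢ is the stratum total.
Stratum 1 (< 40): n = 308; a·d/n = 37·133/308 = 15.9773; b·c/n = 102·36/308 = 11.9221
Stratum 2 (40–59): n = 465; a·d/n = 70·265/465 = 39.8925; b·c/n = 68·62/465 = 9.0667
Stratum 3 (≥ 60): n = 556; a·d/n = 87·265/556 = 41.4658; b·c/n = 141·63/556 = 15.9766
OR_MH = (15.9773 + 39.8925 + 41.4658) / (11.9221 + 9.0667 + 15.9766) = 97.3356 / 36.9654 = 2.63316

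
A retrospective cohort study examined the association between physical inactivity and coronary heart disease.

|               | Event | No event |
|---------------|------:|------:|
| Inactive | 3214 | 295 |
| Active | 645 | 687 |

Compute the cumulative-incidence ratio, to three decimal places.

Cells: a = 3214, b = 295, c = 645, d = 687.
Risk in exposed = 3214/3509 = 0.91593; risk in unexposed = 645/1332 = 0.48423.
RR = 0.91593 / 0.48423 = 1.89150
The risk among the exposed is 1.89 times that among the unexposed.

1.892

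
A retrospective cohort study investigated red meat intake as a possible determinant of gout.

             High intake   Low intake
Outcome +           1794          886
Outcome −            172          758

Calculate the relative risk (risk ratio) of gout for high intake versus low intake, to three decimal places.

1.693

Reading the table with exposure as columns: a = 1794 (High intake, case), b = 172 (High intake, non-case), c = 886 (Low intake, case), d = 758.
Risk in exposed = 1794/1966 = 0.91251; risk in unexposed = 886/1644 = 0.53893.
RR = 0.91251 / 0.53893 = 1.69320
The risk among the exposed is 1.69 times that among the unexposed.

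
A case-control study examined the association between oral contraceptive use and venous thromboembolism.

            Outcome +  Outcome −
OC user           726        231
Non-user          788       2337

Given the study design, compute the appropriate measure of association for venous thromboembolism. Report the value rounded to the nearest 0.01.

9.32

Cells: a = 726, b = 231, c = 788, d = 2337.
This is a case-control study: participants were sampled on outcome status, so risks in the source population cannot be estimated directly — relative risk is not valid here. The odds ratio is the appropriate measure.
OR = (a·d)/(b·c) = (726 × 2337) / (231 × 788) = 1696662 / 182028 = 9.32088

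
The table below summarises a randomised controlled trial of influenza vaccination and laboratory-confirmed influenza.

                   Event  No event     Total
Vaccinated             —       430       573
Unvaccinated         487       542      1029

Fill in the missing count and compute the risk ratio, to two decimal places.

0.53

The missing cell is in the exposed row: 573 − 430 = 143.
So a = 143, b = 430, c = 487, d = 542.
RR = [a/(a+b)] / [c/(c+d)] = (143/573) / (487/1029) = 0.24956/0.47328 = 0.52731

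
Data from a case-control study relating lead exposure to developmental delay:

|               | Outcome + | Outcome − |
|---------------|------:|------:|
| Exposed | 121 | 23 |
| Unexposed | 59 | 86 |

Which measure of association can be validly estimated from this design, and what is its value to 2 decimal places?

Cells: a = 121, b = 23, c = 59, d = 86.
This is a case-control study: participants were sampled on outcome status, so risks in the source population cannot be estimated directly — relative risk is not valid here. The odds ratio is the appropriate measure.
OR = (a·d)/(b·c) = (121 × 86) / (23 × 59) = 10406 / 1357 = 7.66839

7.67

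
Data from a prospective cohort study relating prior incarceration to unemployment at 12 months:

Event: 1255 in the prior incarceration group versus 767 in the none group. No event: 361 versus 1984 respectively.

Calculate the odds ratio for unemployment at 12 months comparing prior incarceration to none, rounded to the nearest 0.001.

8.993

From the description: a = 1255, b = 361, c = 767, d = 1984.
OR = (a·d)/(b·c) = (1255 × 1984) / (361 × 767) = 2489920 / 276887 = 8.99255
The odds of unemployment at 12 months are about 8.99 times as high in the prior incarceration group.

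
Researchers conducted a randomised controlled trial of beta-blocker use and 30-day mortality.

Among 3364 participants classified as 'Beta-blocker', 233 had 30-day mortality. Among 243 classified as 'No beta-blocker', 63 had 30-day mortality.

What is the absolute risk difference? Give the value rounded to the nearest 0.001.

From the description: a = 233, b = 3131, c = 63, d = 180.
Risk in exposed = 233/3364 = 0.069263; risk in unexposed = 63/243 = 0.259259.
Risk difference = 0.069263 − 0.259259 = -0.189996

-0.190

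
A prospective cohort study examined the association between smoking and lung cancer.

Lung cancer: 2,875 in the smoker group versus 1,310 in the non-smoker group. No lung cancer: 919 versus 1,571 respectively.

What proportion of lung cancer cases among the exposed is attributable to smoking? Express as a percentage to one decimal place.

40.0

From the description: a = 2875, b = 919, c = 1310, d = 1571.
Risk in exposed = 2875/3794 = 0.75778; risk in unexposed = 1310/2881 = 0.45470.
RR = 0.75778/0.45470 = 1.66653
AR% = (RR − 1)/RR × 100 = (1.66653 − 1)/1.66653 × 100 = 39.9950%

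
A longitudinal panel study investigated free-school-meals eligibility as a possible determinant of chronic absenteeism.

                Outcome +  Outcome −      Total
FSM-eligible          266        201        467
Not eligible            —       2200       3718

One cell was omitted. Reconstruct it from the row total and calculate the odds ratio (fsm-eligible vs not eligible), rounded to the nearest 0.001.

The missing cell is in the unexposed row: 3718 − 2200 = 1518.
So a = 266, b = 201, c = 1518, d = 2200.
OR = (a·d)/(b·c) = (266 × 2200) / (201 × 1518) = 585200 / 305118 = 1.91795

1.918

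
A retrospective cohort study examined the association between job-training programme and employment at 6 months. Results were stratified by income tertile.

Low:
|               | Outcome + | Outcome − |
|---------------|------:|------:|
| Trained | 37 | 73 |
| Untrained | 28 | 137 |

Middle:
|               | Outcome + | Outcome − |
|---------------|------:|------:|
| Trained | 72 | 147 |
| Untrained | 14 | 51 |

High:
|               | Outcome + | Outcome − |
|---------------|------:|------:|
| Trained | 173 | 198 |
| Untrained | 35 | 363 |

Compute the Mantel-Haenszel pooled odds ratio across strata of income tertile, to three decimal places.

OR_MH = Σ(aᵢdᵢ/nᵢ) / Σ(bᵢcᵢ/nᵢ), where nᵢ is the stratum total.
Stratum 1 (Low): n = 275; a·d/n = 37·137/275 = 18.4327; b·c/n = 73·28/275 = 7.4327
Stratum 2 (Middle): n = 284; a·d/n = 72·51/284 = 12.9296; b·c/n = 147·14/284 = 7.2465
Stratum 3 (High): n = 769; a·d/n = 173·363/769 = 81.6632; b·c/n = 198·35/769 = 9.0117
OR_MH = (18.4327 + 12.9296 + 81.6632) / (7.4327 + 7.2465 + 9.0117) = 113.0255 / 23.6909 = 4.77084

4.771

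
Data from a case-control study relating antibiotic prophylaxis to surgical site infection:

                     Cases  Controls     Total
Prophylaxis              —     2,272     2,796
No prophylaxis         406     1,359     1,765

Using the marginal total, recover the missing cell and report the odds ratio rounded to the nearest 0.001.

The missing cell is in the exposed row: 2796 − 2272 = 524.
So a = 524, b = 2272, c = 406, d = 1359.
OR = (a·d)/(b·c) = (524 × 1359) / (2272 × 406) = 712116 / 922432 = 0.77200

0.772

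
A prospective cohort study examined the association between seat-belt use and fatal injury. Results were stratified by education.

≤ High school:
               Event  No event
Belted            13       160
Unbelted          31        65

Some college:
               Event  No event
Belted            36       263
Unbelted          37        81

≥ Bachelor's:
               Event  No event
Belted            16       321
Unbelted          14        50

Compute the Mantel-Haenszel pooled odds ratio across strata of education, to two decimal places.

OR_MH = Σ(aᵢdᵢ/nᵢ) / Σ(bᵢcᵢ/nᵢ), where nᵢ is the stratum total.
Stratum 1 (≤ High school): n = 269; a·d/n = 13·65/269 = 3.1413; b·c/n = 160·31/269 = 18.4387
Stratum 2 (Some college): n = 417; a·d/n = 36·81/417 = 6.9928; b·c/n = 263·37/417 = 23.3357
Stratum 3 (≥ Bachelor's): n = 401; a·d/n = 16·50/401 = 1.9950; b·c/n = 321·14/401 = 11.2070
OR_MH = (3.1413 + 6.9928 + 1.9950) / (18.4387 + 23.3357 + 11.2070) = 12.1291 / 52.9814 = 0.22893

0.23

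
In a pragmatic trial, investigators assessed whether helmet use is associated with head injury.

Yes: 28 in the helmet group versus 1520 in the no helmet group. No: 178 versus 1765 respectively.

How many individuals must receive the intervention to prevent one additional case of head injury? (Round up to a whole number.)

4

Risk in treated group = 28/206 = 0.13592; risk in control = 1520/3285 = 0.46271.
Absolute risk reduction = 0.46271 − 0.13592 = 0.32679
NNT = 1 / ARR = 1 / 0.32679 = 3.060 → round up → 4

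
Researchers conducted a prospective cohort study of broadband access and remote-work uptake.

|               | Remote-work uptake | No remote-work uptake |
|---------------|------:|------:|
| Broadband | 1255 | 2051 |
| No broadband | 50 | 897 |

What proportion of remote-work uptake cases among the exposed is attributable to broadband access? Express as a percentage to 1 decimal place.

Cells: a = 1255, b = 2051, c = 50, d = 897.
Risk in exposed = 1255/3306 = 0.37961; risk in unexposed = 50/947 = 0.05280.
RR = 0.37961/0.05280 = 7.18987
AR% = (RR − 1)/RR × 100 = (7.18987 − 1)/7.18987 × 100 = 86.0915%

86.1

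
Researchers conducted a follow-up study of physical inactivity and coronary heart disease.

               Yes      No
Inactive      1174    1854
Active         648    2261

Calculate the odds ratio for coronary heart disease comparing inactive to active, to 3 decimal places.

Cells: a = 1174, b = 1854, c = 648, d = 2261.
OR = (a·d)/(b·c) = (1174 × 2261) / (1854 × 648) = 2654414 / 1201392 = 2.20945
The odds of coronary heart disease are about 2.21 times as high in the inactive group.

2.209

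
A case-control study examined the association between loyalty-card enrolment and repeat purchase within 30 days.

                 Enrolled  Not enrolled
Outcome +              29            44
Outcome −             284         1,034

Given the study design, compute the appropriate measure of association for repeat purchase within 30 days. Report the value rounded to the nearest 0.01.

Reading the table with exposure as columns: a = 29 (Enrolled, case), b = 284 (Enrolled, non-case), c = 44 (Not enrolled, case), d = 1034.
This is a case-control study: participants were sampled on outcome status, so risks in the source population cannot be estimated directly — relative risk is not valid here. The odds ratio is the appropriate measure.
OR = (a·d)/(b·c) = (29 × 1034) / (284 × 44) = 29986 / 12496 = 2.39965

2.40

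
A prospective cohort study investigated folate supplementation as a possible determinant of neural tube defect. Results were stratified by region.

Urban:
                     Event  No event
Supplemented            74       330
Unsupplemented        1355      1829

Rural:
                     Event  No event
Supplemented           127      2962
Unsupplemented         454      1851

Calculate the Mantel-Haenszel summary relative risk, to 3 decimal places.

RR_MH = Σ(aᵢ·n₀ᵢ/nᵢ) / Σ(cᵢ·n₁ᵢ/nᵢ), with n₁ᵢ = aᵢ+bᵢ (exposed), n₀ᵢ = cᵢ+dᵢ (unexposed), nᵢ = n₁ᵢ+n₀ᵢ.
Stratum 1 (Urban): n₁ = 404, n₀ = 3184, n = 3588; a·n₀/n = 74·3184/3588 = 65.6678; c·n₁/n = 1355·404/3588 = 152.5697
Stratum 2 (Rural): n₁ = 3089, n₀ = 2305, n = 5394; a·n₀/n = 127·2305/5394 = 54.2705; c·n₁/n = 454·3089/5394 = 259.9937
RR_MH = (65.6678 + 54.2705) / (152.5697 + 259.9937) = 119.9383 / 412.5634 = 0.29071

0.291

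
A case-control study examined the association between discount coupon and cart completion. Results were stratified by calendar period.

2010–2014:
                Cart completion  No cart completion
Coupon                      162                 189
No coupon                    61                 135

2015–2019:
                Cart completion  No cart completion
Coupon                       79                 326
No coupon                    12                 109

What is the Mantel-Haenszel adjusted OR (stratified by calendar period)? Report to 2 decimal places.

OR_MH = Σ(aᵢdᵢ/nᵢ) / Σ(bᵢcᵢ/nᵢ), where nᵢ is the stratum total.
Stratum 1 (2010–2014): n = 547; a·d/n = 162·135/547 = 39.9817; b·c/n = 189·61/547 = 21.0768
Stratum 2 (2015–2019): n = 526; a·d/n = 79·109/526 = 16.3707; b·c/n = 326·12/526 = 7.4373
OR_MH = (39.9817 + 16.3707) / (21.0768 + 7.4373) = 56.3524 / 28.5140 = 1.97630

1.98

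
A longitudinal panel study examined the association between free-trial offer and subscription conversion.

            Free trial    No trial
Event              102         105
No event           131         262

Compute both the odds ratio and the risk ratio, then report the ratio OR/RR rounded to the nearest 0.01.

1.27

Reading the table with exposure as columns: a = 102 (Free trial, case), b = 131 (Free trial, non-case), c = 105 (No trial, case), d = 262.
OR = (102·262)/(131·105) = 26724/13755 = 1.94286
Risk in exposed = 102/233 = 0.43777; risk in unexposed = 105/367 = 0.28610; RR = 1.53010
OR/RR = 1.94286 / 1.53010 = 1.26975
The outcome is not rare, so the OR lies further from 1 than the RR.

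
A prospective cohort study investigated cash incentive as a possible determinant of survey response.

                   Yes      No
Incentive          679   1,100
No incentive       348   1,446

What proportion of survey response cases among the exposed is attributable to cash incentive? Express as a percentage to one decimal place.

Cells: a = 679, b = 1100, c = 348, d = 1446.
Risk in exposed = 679/1779 = 0.38168; risk in unexposed = 348/1794 = 0.19398.
RR = 0.38168/0.19398 = 1.96760
AR% = (RR − 1)/RR × 100 = (1.96760 − 1)/1.96760 × 100 = 49.1767%

49.2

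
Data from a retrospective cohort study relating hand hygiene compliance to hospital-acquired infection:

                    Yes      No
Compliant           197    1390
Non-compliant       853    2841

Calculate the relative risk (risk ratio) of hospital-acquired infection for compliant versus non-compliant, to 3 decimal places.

Cells: a = 197, b = 1390, c = 853, d = 2841.
Risk in exposed = 197/1587 = 0.12413; risk in unexposed = 853/3694 = 0.23091.
RR = 0.12413 / 0.23091 = 0.53757
The risk is 46% lower among the exposed than among the unexposed.

0.538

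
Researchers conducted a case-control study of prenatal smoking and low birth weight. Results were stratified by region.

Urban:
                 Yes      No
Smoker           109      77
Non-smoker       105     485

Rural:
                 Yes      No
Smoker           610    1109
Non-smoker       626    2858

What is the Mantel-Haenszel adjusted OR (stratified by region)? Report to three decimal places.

OR_MH = Σ(aᵢdᵢ/nᵢ) / Σ(bᵢcᵢ/nᵢ), where nᵢ is the stratum total.
Stratum 1 (Urban): n = 776; a·d/n = 109·485/776 = 68.1250; b·c/n = 77·105/776 = 10.4188
Stratum 2 (Rural): n = 5203; a·d/n = 610·2858/5203 = 335.0721; b·c/n = 1109·626/5203 = 133.4296
OR_MH = (68.1250 + 335.0721) / (10.4188 + 133.4296) = 403.1971 / 143.8484 = 2.80293

2.803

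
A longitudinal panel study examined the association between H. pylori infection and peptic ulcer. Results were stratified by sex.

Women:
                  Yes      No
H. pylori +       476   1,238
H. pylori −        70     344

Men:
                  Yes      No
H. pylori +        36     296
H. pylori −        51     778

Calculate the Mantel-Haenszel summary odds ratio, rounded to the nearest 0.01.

1.88

OR_MH = Σ(aᵢdᵢ/nᵢ) / Σ(bᵢcᵢ/nᵢ), where nᵢ is the stratum total.
Stratum 1 (Women): n = 2128; a·d/n = 476·344/2128 = 76.9474; b·c/n = 1238·70/2128 = 40.7237
Stratum 2 (Men): n = 1161; a·d/n = 36·778/1161 = 24.1240; b·c/n = 296·51/1161 = 13.0026
OR_MH = (76.9474 + 24.1240) / (40.7237 + 13.0026) = 101.0714 / 53.7263 = 1.88123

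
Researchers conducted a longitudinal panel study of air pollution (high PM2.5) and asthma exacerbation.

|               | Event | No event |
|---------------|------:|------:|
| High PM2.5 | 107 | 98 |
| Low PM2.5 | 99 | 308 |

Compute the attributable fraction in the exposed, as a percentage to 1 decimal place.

Cells: a = 107, b = 98, c = 99, d = 308.
Risk in exposed = 107/205 = 0.52195; risk in unexposed = 99/407 = 0.24324.
RR = 0.52195/0.24324 = 2.14580
AR% = (RR − 1)/RR × 100 = (2.14580 − 1)/2.14580 × 100 = 53.3973%

53.4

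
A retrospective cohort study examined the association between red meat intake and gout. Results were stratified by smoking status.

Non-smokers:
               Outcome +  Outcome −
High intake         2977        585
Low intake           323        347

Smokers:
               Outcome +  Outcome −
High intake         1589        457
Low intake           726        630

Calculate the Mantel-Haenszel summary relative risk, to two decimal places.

1.56

RR_MH = Σ(aᵢ·n₀ᵢ/nᵢ) / Σ(cᵢ·n₁ᵢ/nᵢ), with n₁ᵢ = aᵢ+bᵢ (exposed), n₀ᵢ = cᵢ+dᵢ (unexposed), nᵢ = n₁ᵢ+n₀ᵢ.
Stratum 1 (Non-smokers): n₁ = 3562, n₀ = 670, n = 4232; a·n₀/n = 2977·670/4232 = 471.3114; c·n₁/n = 323·3562/4232 = 271.8634
Stratum 2 (Smokers): n₁ = 2046, n₀ = 1356, n = 3402; a·n₀/n = 1589·1356/3402 = 633.3580; c·n₁/n = 726·2046/3402 = 436.6243
RR_MH = (471.3114 + 633.3580) / (271.8634 + 436.6243) = 1104.6695 / 708.4878 = 1.55919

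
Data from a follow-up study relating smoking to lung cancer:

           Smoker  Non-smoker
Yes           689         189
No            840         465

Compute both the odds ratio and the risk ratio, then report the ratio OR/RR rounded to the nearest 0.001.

Reading the table with exposure as columns: a = 689 (Smoker, case), b = 840 (Smoker, non-case), c = 189 (Non-smoker, case), d = 465.
OR = (689·465)/(840·189) = 320385/158760 = 2.01805
Risk in exposed = 689/1529 = 0.45062; risk in unexposed = 189/654 = 0.28899; RR = 1.55929
OR/RR = 2.01805 / 1.55929 = 1.29421
The outcome is not rare, so the OR lies further from 1 than the RR.

1.294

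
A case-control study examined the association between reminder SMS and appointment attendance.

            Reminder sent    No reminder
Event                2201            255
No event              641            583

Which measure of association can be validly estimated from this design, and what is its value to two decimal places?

7.85

Reading the table with exposure as columns: a = 2201 (Reminder sent, case), b = 641 (Reminder sent, non-case), c = 255 (No reminder, case), d = 583.
This is a case-control study: participants were sampled on outcome status, so risks in the source population cannot be estimated directly — relative risk is not valid here. The odds ratio is the appropriate measure.
OR = (a·d)/(b·c) = (2201 × 583) / (641 × 255) = 1283183 / 163455 = 7.85037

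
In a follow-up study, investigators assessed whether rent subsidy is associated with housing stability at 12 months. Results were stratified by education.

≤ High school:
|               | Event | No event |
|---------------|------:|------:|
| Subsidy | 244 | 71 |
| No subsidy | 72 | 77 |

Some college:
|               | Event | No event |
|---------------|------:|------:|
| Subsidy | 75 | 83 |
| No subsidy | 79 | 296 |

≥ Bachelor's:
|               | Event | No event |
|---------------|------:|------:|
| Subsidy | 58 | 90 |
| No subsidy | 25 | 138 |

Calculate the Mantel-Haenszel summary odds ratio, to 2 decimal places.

OR_MH = Σ(aᵢdᵢ/nᵢ) / Σ(bᵢcᵢ/nᵢ), where nᵢ is the stratum total.
Stratum 1 (≤ High school): n = 464; a·d/n = 244·77/464 = 40.4914; b·c/n = 71·72/464 = 11.0172
Stratum 2 (Some college): n = 533; a·d/n = 75·296/533 = 41.6510; b·c/n = 83·79/533 = 12.3021
Stratum 3 (≥ Bachelor's): n = 311; a·d/n = 58·138/311 = 25.7363; b·c/n = 90·25/311 = 7.2347
OR_MH = (40.4914 + 41.6510 + 25.7363) / (11.0172 + 12.3021 + 7.2347) = 107.8787 / 30.5540 = 3.53075

3.53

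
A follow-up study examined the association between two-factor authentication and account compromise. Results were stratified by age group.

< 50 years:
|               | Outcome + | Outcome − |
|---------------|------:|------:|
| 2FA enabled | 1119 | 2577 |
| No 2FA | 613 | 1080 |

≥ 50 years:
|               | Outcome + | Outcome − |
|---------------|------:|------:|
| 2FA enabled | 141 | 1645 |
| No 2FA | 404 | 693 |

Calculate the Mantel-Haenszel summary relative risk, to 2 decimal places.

0.60

RR_MH = Σ(aᵢ·n₀ᵢ/nᵢ) / Σ(cᵢ·n₁ᵢ/nᵢ), with n₁ᵢ = aᵢ+bᵢ (exposed), n₀ᵢ = cᵢ+dᵢ (unexposed), nᵢ = n₁ᵢ+n₀ᵢ.
Stratum 1 (< 50 years): n₁ = 3696, n₀ = 1693, n = 5389; a·n₀/n = 1119·1693/5389 = 351.5433; c·n₁/n = 613·3696/5389 = 420.4209
Stratum 2 (≥ 50 years): n₁ = 1786, n₀ = 1097, n = 2883; a·n₀/n = 141·1097/2883 = 53.6514; c·n₁/n = 404·1786/2883 = 250.2754
RR_MH = (351.5433 + 53.6514) / (420.4209 + 250.2754) = 405.1947 / 670.6963 = 0.60414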